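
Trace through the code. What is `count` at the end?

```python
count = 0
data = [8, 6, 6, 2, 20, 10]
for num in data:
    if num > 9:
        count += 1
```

Let's trace through this code step by step.

Initialize: count = 0
Initialize: data = [8, 6, 6, 2, 20, 10]
Entering loop: for num in data:

After execution: count = 2
2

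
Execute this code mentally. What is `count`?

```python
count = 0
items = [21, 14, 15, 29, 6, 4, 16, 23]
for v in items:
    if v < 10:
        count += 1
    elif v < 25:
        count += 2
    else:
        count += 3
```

Let's trace through this code step by step.

Initialize: count = 0
Initialize: items = [21, 14, 15, 29, 6, 4, 16, 23]
Entering loop: for v in items:

After execution: count = 15
15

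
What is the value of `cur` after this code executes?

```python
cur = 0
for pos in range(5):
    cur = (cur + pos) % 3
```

Let's trace through this code step by step.

Initialize: cur = 0
Entering loop: for pos in range(5):

After execution: cur = 1
1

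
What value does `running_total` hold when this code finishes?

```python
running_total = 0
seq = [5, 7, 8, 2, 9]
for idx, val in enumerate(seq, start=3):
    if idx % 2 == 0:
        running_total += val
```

Let's trace through this code step by step.

Initialize: running_total = 0
Initialize: seq = [5, 7, 8, 2, 9]
Entering loop: for idx, val in enumerate(seq, start=3):

After execution: running_total = 9
9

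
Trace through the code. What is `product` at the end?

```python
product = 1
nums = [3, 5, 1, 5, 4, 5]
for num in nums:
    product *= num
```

Let's trace through this code step by step.

Initialize: product = 1
Initialize: nums = [3, 5, 1, 5, 4, 5]
Entering loop: for num in nums:

After execution: product = 1500
1500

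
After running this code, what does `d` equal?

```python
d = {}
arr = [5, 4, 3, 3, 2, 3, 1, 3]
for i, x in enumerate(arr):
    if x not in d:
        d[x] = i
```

Let's trace through this code step by step.

Initialize: d = {}
Initialize: arr = [5, 4, 3, 3, 2, 3, 1, 3]
Entering loop: for i, x in enumerate(arr):

After execution: d = {5: 0, 4: 1, 3: 2, 2: 4, 1: 6}
{5: 0, 4: 1, 3: 2, 2: 4, 1: 6}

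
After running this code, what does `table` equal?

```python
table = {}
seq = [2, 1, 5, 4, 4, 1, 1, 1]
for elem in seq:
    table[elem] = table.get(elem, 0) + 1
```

Let's trace through this code step by step.

Initialize: table = {}
Initialize: seq = [2, 1, 5, 4, 4, 1, 1, 1]
Entering loop: for elem in seq:

After execution: table = {2: 1, 1: 4, 5: 1, 4: 2}
{2: 1, 1: 4, 5: 1, 4: 2}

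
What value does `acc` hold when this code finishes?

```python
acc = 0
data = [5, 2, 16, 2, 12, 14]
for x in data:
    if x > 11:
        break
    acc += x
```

Let's trace through this code step by step.

Initialize: acc = 0
Initialize: data = [5, 2, 16, 2, 12, 14]
Entering loop: for x in data:

After execution: acc = 7
7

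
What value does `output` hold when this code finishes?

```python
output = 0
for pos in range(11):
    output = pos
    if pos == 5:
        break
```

Let's trace through this code step by step.

Initialize: output = 0
Entering loop: for pos in range(11):

After execution: output = 5
5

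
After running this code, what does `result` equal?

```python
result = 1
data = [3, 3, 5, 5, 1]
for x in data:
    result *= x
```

Let's trace through this code step by step.

Initialize: result = 1
Initialize: data = [3, 3, 5, 5, 1]
Entering loop: for x in data:

After execution: result = 225
225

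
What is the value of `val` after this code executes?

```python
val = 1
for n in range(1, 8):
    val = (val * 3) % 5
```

Let's trace through this code step by step.

Initialize: val = 1
Entering loop: for n in range(1, 8):

After execution: val = 2
2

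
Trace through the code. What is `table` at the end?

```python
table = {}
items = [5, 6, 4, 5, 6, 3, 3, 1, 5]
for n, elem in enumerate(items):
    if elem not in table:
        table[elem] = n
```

Let's trace through this code step by step.

Initialize: table = {}
Initialize: items = [5, 6, 4, 5, 6, 3, 3, 1, 5]
Entering loop: for n, elem in enumerate(items):

After execution: table = {5: 0, 6: 1, 4: 2, 3: 5, 1: 7}
{5: 0, 6: 1, 4: 2, 3: 5, 1: 7}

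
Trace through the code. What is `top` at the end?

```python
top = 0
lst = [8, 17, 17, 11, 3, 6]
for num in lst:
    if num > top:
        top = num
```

Let's trace through this code step by step.

Initialize: top = 0
Initialize: lst = [8, 17, 17, 11, 3, 6]
Entering loop: for num in lst:

After execution: top = 17
17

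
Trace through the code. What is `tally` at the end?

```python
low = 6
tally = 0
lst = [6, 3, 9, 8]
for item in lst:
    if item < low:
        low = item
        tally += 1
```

Let's trace through this code step by step.

Initialize: low = 6
Initialize: tally = 0
Initialize: lst = [6, 3, 9, 8]
Entering loop: for item in lst:

After execution: tally = 1
1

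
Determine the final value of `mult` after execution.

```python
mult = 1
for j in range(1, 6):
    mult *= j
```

Let's trace through this code step by step.

Initialize: mult = 1
Entering loop: for j in range(1, 6):

After execution: mult = 120
120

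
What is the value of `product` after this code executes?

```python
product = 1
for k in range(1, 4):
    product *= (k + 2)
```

Let's trace through this code step by step.

Initialize: product = 1
Entering loop: for k in range(1, 4):

After execution: product = 60
60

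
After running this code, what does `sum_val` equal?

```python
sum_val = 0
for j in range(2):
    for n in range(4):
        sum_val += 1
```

Let's trace through this code step by step.

Initialize: sum_val = 0
Entering loop: for j in range(2):

After execution: sum_val = 8
8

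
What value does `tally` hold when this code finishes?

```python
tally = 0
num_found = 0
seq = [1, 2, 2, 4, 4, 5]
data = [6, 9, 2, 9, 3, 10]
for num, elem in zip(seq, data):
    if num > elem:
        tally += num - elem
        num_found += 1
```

Let's trace through this code step by step.

Initialize: tally = 0
Initialize: num_found = 0
Initialize: seq = [1, 2, 2, 4, 4, 5]
Initialize: data = [6, 9, 2, 9, 3, 10]
Entering loop: for num, elem in zip(seq, data):

After execution: tally = 1
1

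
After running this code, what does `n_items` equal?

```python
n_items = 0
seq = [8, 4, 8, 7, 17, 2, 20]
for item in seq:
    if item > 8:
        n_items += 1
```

Let's trace through this code step by step.

Initialize: n_items = 0
Initialize: seq = [8, 4, 8, 7, 17, 2, 20]
Entering loop: for item in seq:

After execution: n_items = 2
2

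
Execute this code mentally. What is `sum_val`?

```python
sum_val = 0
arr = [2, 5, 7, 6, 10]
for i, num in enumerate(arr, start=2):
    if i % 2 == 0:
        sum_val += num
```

Let's trace through this code step by step.

Initialize: sum_val = 0
Initialize: arr = [2, 5, 7, 6, 10]
Entering loop: for i, num in enumerate(arr, start=2):

After execution: sum_val = 19
19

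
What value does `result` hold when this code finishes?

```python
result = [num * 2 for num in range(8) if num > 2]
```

Let's trace through this code step by step.

Initialize: result = [num * 2 for num in range(8) if num > 2]

After execution: result = [6, 8, 10, 12, 14]
[6, 8, 10, 12, 14]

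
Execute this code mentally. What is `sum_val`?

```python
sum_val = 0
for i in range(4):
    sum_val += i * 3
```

Let's trace through this code step by step.

Initialize: sum_val = 0
Entering loop: for i in range(4):

After execution: sum_val = 18
18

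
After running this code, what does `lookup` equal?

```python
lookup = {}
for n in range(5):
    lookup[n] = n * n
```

Let's trace through this code step by step.

Initialize: lookup = {}
Entering loop: for n in range(5):

After execution: lookup = {0: 0, 1: 1, 2: 4, 3: 9, 4: 16}
{0: 0, 1: 1, 2: 4, 3: 9, 4: 16}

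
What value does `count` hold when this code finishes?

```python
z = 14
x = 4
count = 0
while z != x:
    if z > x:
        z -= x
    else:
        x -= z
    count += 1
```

Let's trace through this code step by step.

Initialize: z = 14
Initialize: x = 4
Initialize: count = 0
Entering loop: while z != x:

After execution: count = 4
4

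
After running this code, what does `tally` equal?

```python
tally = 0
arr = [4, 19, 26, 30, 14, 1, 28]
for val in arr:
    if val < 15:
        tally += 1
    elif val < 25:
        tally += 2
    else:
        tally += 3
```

Let's trace through this code step by step.

Initialize: tally = 0
Initialize: arr = [4, 19, 26, 30, 14, 1, 28]
Entering loop: for val in arr:

After execution: tally = 14
14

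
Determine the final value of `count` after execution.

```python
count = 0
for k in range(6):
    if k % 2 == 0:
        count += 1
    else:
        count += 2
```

Let's trace through this code step by step.

Initialize: count = 0
Entering loop: for k in range(6):

After execution: count = 9
9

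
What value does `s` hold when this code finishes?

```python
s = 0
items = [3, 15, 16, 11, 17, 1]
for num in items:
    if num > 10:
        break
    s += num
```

Let's trace through this code step by step.

Initialize: s = 0
Initialize: items = [3, 15, 16, 11, 17, 1]
Entering loop: for num in items:

After execution: s = 3
3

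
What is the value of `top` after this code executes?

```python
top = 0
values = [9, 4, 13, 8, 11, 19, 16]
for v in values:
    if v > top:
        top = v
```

Let's trace through this code step by step.

Initialize: top = 0
Initialize: values = [9, 4, 13, 8, 11, 19, 16]
Entering loop: for v in values:

After execution: top = 19
19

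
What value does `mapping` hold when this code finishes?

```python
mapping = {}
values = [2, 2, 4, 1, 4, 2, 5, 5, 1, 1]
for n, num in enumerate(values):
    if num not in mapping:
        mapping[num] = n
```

Let's trace through this code step by step.

Initialize: mapping = {}
Initialize: values = [2, 2, 4, 1, 4, 2, 5, 5, 1, 1]
Entering loop: for n, num in enumerate(values):

After execution: mapping = {2: 0, 4: 2, 1: 3, 5: 6}
{2: 0, 4: 2, 1: 3, 5: 6}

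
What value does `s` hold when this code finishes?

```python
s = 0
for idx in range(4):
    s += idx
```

Let's trace through this code step by step.

Initialize: s = 0
Entering loop: for idx in range(4):

After execution: s = 6
6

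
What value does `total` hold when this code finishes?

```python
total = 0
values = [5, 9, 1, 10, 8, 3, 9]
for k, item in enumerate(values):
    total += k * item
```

Let's trace through this code step by step.

Initialize: total = 0
Initialize: values = [5, 9, 1, 10, 8, 3, 9]
Entering loop: for k, item in enumerate(values):

After execution: total = 142
142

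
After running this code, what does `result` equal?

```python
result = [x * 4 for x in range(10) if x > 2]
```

Let's trace through this code step by step.

Initialize: result = [x * 4 for x in range(10) if x > 2]

After execution: result = [12, 16, 20, 24, 28, 32, 36]
[12, 16, 20, 24, 28, 32, 36]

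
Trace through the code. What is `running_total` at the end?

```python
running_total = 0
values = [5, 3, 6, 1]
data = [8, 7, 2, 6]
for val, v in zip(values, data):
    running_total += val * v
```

Let's trace through this code step by step.

Initialize: running_total = 0
Initialize: values = [5, 3, 6, 1]
Initialize: data = [8, 7, 2, 6]
Entering loop: for val, v in zip(values, data):

After execution: running_total = 79
79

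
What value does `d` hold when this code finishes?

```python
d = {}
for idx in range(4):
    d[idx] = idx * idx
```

Let's trace through this code step by step.

Initialize: d = {}
Entering loop: for idx in range(4):

After execution: d = {0: 0, 1: 1, 2: 4, 3: 9}
{0: 0, 1: 1, 2: 4, 3: 9}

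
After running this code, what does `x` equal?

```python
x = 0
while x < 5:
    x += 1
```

Let's trace through this code step by step.

Initialize: x = 0
Entering loop: while x < 5:

After execution: x = 5
5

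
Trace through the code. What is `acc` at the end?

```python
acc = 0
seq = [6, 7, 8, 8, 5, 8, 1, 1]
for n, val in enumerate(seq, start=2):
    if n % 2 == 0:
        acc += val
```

Let's trace through this code step by step.

Initialize: acc = 0
Initialize: seq = [6, 7, 8, 8, 5, 8, 1, 1]
Entering loop: for n, val in enumerate(seq, start=2):

After execution: acc = 20
20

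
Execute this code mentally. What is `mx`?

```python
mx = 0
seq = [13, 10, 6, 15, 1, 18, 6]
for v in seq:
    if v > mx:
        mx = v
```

Let's trace through this code step by step.

Initialize: mx = 0
Initialize: seq = [13, 10, 6, 15, 1, 18, 6]
Entering loop: for v in seq:

After execution: mx = 18
18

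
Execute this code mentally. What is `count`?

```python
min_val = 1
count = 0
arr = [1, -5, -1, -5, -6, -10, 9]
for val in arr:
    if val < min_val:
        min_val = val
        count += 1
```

Let's trace through this code step by step.

Initialize: min_val = 1
Initialize: count = 0
Initialize: arr = [1, -5, -1, -5, -6, -10, 9]
Entering loop: for val in arr:

After execution: count = 3
3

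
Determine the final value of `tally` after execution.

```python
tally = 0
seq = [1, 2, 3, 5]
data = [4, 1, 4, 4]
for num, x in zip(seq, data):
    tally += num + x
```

Let's trace through this code step by step.

Initialize: tally = 0
Initialize: seq = [1, 2, 3, 5]
Initialize: data = [4, 1, 4, 4]
Entering loop: for num, x in zip(seq, data):

After execution: tally = 24
24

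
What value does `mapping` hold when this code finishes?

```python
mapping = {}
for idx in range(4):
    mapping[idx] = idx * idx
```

Let's trace through this code step by step.

Initialize: mapping = {}
Entering loop: for idx in range(4):

After execution: mapping = {0: 0, 1: 1, 2: 4, 3: 9}
{0: 0, 1: 1, 2: 4, 3: 9}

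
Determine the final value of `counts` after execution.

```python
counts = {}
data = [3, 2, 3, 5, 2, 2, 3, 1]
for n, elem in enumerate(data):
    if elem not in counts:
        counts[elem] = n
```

Let's trace through this code step by step.

Initialize: counts = {}
Initialize: data = [3, 2, 3, 5, 2, 2, 3, 1]
Entering loop: for n, elem in enumerate(data):

After execution: counts = {3: 0, 2: 1, 5: 3, 1: 7}
{3: 0, 2: 1, 5: 3, 1: 7}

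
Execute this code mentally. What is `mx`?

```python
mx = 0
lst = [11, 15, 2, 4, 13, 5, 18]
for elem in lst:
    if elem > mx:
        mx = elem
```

Let's trace through this code step by step.

Initialize: mx = 0
Initialize: lst = [11, 15, 2, 4, 13, 5, 18]
Entering loop: for elem in lst:

After execution: mx = 18
18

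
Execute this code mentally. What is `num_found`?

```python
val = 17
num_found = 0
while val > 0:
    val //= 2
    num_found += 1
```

Let's trace through this code step by step.

Initialize: val = 17
Initialize: num_found = 0
Entering loop: while val > 0:

After execution: num_found = 5
5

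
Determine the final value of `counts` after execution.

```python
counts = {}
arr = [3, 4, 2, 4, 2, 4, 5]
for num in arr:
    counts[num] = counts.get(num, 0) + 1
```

Let's trace through this code step by step.

Initialize: counts = {}
Initialize: arr = [3, 4, 2, 4, 2, 4, 5]
Entering loop: for num in arr:

After execution: counts = {3: 1, 4: 3, 2: 2, 5: 1}
{3: 1, 4: 3, 2: 2, 5: 1}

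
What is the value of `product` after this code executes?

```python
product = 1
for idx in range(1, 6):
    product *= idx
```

Let's trace through this code step by step.

Initialize: product = 1
Entering loop: for idx in range(1, 6):

After execution: product = 120
120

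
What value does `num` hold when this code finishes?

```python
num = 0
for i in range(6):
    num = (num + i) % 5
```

Let's trace through this code step by step.

Initialize: num = 0
Entering loop: for i in range(6):

After execution: num = 0
0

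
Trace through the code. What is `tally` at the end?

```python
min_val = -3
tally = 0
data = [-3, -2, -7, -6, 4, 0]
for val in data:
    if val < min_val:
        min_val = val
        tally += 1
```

Let's trace through this code step by step.

Initialize: min_val = -3
Initialize: tally = 0
Initialize: data = [-3, -2, -7, -6, 4, 0]
Entering loop: for val in data:

After execution: tally = 1
1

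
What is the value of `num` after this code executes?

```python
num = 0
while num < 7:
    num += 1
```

Let's trace through this code step by step.

Initialize: num = 0
Entering loop: while num < 7:

After execution: num = 7
7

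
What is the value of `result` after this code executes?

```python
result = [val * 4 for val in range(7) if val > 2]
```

Let's trace through this code step by step.

Initialize: result = [val * 4 for val in range(7) if val > 2]

After execution: result = [12, 16, 20, 24]
[12, 16, 20, 24]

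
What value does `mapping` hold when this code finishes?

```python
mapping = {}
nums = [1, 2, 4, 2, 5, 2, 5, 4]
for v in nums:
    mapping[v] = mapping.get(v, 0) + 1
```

Let's trace through this code step by step.

Initialize: mapping = {}
Initialize: nums = [1, 2, 4, 2, 5, 2, 5, 4]
Entering loop: for v in nums:

After execution: mapping = {1: 1, 2: 3, 4: 2, 5: 2}
{1: 1, 2: 3, 4: 2, 5: 2}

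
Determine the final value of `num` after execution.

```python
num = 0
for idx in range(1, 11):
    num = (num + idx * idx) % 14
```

Let's trace through this code step by step.

Initialize: num = 0
Entering loop: for idx in range(1, 11):

After execution: num = 7
7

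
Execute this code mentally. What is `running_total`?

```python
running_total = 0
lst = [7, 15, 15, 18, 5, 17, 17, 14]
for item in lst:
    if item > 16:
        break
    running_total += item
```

Let's trace through this code step by step.

Initialize: running_total = 0
Initialize: lst = [7, 15, 15, 18, 5, 17, 17, 14]
Entering loop: for item in lst:

After execution: running_total = 37
37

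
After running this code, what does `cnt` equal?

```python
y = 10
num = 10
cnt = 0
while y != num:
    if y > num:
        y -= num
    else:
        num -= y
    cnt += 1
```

Let's trace through this code step by step.

Initialize: y = 10
Initialize: num = 10
Initialize: cnt = 0
Entering loop: while y != num:

After execution: cnt = 0
0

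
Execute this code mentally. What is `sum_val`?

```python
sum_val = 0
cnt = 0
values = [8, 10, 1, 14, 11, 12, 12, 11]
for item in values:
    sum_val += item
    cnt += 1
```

Let's trace through this code step by step.

Initialize: sum_val = 0
Initialize: cnt = 0
Initialize: values = [8, 10, 1, 14, 11, 12, 12, 11]
Entering loop: for item in values:

After execution: sum_val = 79
79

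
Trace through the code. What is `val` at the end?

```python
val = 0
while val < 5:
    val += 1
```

Let's trace through this code step by step.

Initialize: val = 0
Entering loop: while val < 5:

After execution: val = 5
5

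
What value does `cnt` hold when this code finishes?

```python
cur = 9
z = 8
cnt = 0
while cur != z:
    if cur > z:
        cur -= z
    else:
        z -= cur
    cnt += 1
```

Let's trace through this code step by step.

Initialize: cur = 9
Initialize: z = 8
Initialize: cnt = 0
Entering loop: while cur != z:

After execution: cnt = 8
8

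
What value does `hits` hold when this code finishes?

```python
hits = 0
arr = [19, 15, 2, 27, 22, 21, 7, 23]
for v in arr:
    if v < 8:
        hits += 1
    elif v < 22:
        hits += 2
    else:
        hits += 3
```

Let's trace through this code step by step.

Initialize: hits = 0
Initialize: arr = [19, 15, 2, 27, 22, 21, 7, 23]
Entering loop: for v in arr:

After execution: hits = 17
17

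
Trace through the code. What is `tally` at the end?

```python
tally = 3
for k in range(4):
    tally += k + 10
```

Let's trace through this code step by step.

Initialize: tally = 3
Entering loop: for k in range(4):

After execution: tally = 49
49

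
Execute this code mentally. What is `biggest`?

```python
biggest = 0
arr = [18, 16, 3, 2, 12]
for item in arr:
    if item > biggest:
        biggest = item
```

Let's trace through this code step by step.

Initialize: biggest = 0
Initialize: arr = [18, 16, 3, 2, 12]
Entering loop: for item in arr:

After execution: biggest = 18
18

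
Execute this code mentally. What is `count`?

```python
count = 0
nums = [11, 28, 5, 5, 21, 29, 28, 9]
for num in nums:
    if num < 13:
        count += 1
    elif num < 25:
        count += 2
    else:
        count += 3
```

Let's trace through this code step by step.

Initialize: count = 0
Initialize: nums = [11, 28, 5, 5, 21, 29, 28, 9]
Entering loop: for num in nums:

After execution: count = 15
15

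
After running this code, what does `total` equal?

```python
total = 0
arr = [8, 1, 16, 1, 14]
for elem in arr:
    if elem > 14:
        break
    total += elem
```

Let's trace through this code step by step.

Initialize: total = 0
Initialize: arr = [8, 1, 16, 1, 14]
Entering loop: for elem in arr:

After execution: total = 9
9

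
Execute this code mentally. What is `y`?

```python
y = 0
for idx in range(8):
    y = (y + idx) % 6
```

Let's trace through this code step by step.

Initialize: y = 0
Entering loop: for idx in range(8):

After execution: y = 4
4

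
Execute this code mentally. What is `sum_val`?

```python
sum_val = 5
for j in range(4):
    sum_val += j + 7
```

Let's trace through this code step by step.

Initialize: sum_val = 5
Entering loop: for j in range(4):

After execution: sum_val = 39
39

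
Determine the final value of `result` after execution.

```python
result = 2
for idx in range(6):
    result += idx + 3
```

Let's trace through this code step by step.

Initialize: result = 2
Entering loop: for idx in range(6):

After execution: result = 35
35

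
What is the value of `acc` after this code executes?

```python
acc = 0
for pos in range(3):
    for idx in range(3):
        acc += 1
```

Let's trace through this code step by step.

Initialize: acc = 0
Entering loop: for pos in range(3):

After execution: acc = 9
9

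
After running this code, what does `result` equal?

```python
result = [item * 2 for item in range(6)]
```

Let's trace through this code step by step.

Initialize: result = [item * 2 for item in range(6)]

After execution: result = [0, 2, 4, 6, 8, 10]
[0, 2, 4, 6, 8, 10]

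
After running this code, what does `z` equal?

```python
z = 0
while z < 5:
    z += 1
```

Let's trace through this code step by step.

Initialize: z = 0
Entering loop: while z < 5:

After execution: z = 5
5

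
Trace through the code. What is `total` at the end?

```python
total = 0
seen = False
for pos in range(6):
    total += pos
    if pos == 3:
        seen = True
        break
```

Let's trace through this code step by step.

Initialize: total = 0
Initialize: seen = False
Entering loop: for pos in range(6):

After execution: total = 6
6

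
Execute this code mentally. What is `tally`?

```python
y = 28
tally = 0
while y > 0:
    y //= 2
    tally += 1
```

Let's trace through this code step by step.

Initialize: y = 28
Initialize: tally = 0
Entering loop: while y > 0:

After execution: tally = 5
5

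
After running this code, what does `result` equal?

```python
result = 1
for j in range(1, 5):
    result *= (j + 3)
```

Let's trace through this code step by step.

Initialize: result = 1
Entering loop: for j in range(1, 5):

After execution: result = 840
840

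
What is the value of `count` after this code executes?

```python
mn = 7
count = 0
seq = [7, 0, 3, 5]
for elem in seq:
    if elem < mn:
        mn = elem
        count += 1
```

Let's trace through this code step by step.

Initialize: mn = 7
Initialize: count = 0
Initialize: seq = [7, 0, 3, 5]
Entering loop: for elem in seq:

After execution: count = 1
1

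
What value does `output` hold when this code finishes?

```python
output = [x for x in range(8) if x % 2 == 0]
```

Let's trace through this code step by step.

Initialize: output = [x for x in range(8) if x % 2 == 0]

After execution: output = [0, 2, 4, 6]
[0, 2, 4, 6]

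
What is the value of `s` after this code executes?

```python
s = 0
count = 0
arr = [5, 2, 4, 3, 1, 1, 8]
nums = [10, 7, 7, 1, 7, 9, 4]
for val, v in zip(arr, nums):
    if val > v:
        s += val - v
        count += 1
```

Let's trace through this code step by step.

Initialize: s = 0
Initialize: count = 0
Initialize: arr = [5, 2, 4, 3, 1, 1, 8]
Initialize: nums = [10, 7, 7, 1, 7, 9, 4]
Entering loop: for val, v in zip(arr, nums):

After execution: s = 6
6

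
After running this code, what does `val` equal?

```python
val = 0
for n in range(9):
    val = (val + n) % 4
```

Let's trace through this code step by step.

Initialize: val = 0
Entering loop: for n in range(9):

After execution: val = 0
0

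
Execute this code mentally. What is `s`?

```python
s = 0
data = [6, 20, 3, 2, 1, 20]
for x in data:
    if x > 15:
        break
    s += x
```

Let's trace through this code step by step.

Initialize: s = 0
Initialize: data = [6, 20, 3, 2, 1, 20]
Entering loop: for x in data:

After execution: s = 6
6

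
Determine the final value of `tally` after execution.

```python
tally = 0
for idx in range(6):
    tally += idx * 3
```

Let's trace through this code step by step.

Initialize: tally = 0
Entering loop: for idx in range(6):

After execution: tally = 45
45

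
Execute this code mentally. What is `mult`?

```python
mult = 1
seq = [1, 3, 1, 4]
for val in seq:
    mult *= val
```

Let's trace through this code step by step.

Initialize: mult = 1
Initialize: seq = [1, 3, 1, 4]
Entering loop: for val in seq:

After execution: mult = 12
12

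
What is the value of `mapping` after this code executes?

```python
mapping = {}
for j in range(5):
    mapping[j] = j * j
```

Let's trace through this code step by step.

Initialize: mapping = {}
Entering loop: for j in range(5):

After execution: mapping = {0: 0, 1: 1, 2: 4, 3: 9, 4: 16}
{0: 0, 1: 1, 2: 4, 3: 9, 4: 16}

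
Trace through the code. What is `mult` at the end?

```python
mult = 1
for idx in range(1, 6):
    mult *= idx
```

Let's trace through this code step by step.

Initialize: mult = 1
Entering loop: for idx in range(1, 6):

After execution: mult = 120
120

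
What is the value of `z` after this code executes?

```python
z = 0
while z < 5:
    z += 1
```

Let's trace through this code step by step.

Initialize: z = 0
Entering loop: while z < 5:

After execution: z = 5
5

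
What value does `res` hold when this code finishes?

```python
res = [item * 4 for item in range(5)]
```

Let's trace through this code step by step.

Initialize: res = [item * 4 for item in range(5)]

After execution: res = [0, 4, 8, 12, 16]
[0, 4, 8, 12, 16]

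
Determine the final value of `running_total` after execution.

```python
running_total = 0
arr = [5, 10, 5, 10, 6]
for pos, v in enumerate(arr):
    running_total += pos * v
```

Let's trace through this code step by step.

Initialize: running_total = 0
Initialize: arr = [5, 10, 5, 10, 6]
Entering loop: for pos, v in enumerate(arr):

After execution: running_total = 74
74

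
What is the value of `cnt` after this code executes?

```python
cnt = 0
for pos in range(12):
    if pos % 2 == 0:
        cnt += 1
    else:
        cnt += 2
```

Let's trace through this code step by step.

Initialize: cnt = 0
Entering loop: for pos in range(12):

After execution: cnt = 18
18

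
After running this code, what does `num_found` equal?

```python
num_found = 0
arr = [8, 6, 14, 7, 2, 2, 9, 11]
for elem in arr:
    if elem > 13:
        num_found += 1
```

Let's trace through this code step by step.

Initialize: num_found = 0
Initialize: arr = [8, 6, 14, 7, 2, 2, 9, 11]
Entering loop: for elem in arr:

After execution: num_found = 1
1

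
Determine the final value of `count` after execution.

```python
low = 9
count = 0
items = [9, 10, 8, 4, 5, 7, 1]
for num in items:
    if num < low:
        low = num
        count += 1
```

Let's trace through this code step by step.

Initialize: low = 9
Initialize: count = 0
Initialize: items = [9, 10, 8, 4, 5, 7, 1]
Entering loop: for num in items:

After execution: count = 3
3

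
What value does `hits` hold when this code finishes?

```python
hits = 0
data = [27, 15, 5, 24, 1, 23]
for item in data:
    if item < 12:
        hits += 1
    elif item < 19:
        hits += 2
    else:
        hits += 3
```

Let's trace through this code step by step.

Initialize: hits = 0
Initialize: data = [27, 15, 5, 24, 1, 23]
Entering loop: for item in data:

After execution: hits = 13
13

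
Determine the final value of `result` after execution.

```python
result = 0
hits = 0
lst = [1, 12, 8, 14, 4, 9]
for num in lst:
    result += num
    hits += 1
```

Let's trace through this code step by step.

Initialize: result = 0
Initialize: hits = 0
Initialize: lst = [1, 12, 8, 14, 4, 9]
Entering loop: for num in lst:

After execution: result = 48
48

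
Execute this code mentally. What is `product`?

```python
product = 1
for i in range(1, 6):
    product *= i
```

Let's trace through this code step by step.

Initialize: product = 1
Entering loop: for i in range(1, 6):

After execution: product = 120
120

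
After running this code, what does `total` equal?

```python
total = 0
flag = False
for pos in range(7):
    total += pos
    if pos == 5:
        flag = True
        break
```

Let's trace through this code step by step.

Initialize: total = 0
Initialize: flag = False
Entering loop: for pos in range(7):

After execution: total = 15
15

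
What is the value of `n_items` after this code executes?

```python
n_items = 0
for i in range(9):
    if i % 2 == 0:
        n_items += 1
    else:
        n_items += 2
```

Let's trace through this code step by step.

Initialize: n_items = 0
Entering loop: for i in range(9):

After execution: n_items = 13
13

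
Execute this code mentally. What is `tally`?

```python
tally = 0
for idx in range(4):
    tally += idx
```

Let's trace through this code step by step.

Initialize: tally = 0
Entering loop: for idx in range(4):

After execution: tally = 6
6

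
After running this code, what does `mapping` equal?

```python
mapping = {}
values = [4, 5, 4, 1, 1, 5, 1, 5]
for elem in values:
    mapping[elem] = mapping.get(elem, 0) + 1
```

Let's trace through this code step by step.

Initialize: mapping = {}
Initialize: values = [4, 5, 4, 1, 1, 5, 1, 5]
Entering loop: for elem in values:

After execution: mapping = {4: 2, 5: 3, 1: 3}
{4: 2, 5: 3, 1: 3}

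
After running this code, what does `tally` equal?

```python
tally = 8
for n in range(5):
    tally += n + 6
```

Let's trace through this code step by step.

Initialize: tally = 8
Entering loop: for n in range(5):

After execution: tally = 48
48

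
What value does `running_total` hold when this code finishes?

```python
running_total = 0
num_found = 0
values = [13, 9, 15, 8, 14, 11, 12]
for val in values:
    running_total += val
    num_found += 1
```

Let's trace through this code step by step.

Initialize: running_total = 0
Initialize: num_found = 0
Initialize: values = [13, 9, 15, 8, 14, 11, 12]
Entering loop: for val in values:

After execution: running_total = 82
82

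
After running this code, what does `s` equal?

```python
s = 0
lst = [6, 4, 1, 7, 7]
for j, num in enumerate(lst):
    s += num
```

Let's trace through this code step by step.

Initialize: s = 0
Initialize: lst = [6, 4, 1, 7, 7]
Entering loop: for j, num in enumerate(lst):

After execution: s = 25
25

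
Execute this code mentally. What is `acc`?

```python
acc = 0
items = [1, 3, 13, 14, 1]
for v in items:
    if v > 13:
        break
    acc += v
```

Let's trace through this code step by step.

Initialize: acc = 0
Initialize: items = [1, 3, 13, 14, 1]
Entering loop: for v in items:

After execution: acc = 17
17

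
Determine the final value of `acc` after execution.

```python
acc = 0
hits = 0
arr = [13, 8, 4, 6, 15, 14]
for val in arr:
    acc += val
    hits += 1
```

Let's trace through this code step by step.

Initialize: acc = 0
Initialize: hits = 0
Initialize: arr = [13, 8, 4, 6, 15, 14]
Entering loop: for val in arr:

After execution: acc = 60
60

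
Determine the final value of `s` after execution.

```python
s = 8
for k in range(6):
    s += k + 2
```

Let's trace through this code step by step.

Initialize: s = 8
Entering loop: for k in range(6):

After execution: s = 35
35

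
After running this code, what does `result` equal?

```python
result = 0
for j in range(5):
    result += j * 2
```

Let's trace through this code step by step.

Initialize: result = 0
Entering loop: for j in range(5):

After execution: result = 20
20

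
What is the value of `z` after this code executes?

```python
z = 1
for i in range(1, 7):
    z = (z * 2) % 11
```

Let's trace through this code step by step.

Initialize: z = 1
Entering loop: for i in range(1, 7):

After execution: z = 9
9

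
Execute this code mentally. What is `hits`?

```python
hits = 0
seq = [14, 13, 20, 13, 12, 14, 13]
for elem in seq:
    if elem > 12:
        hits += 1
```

Let's trace through this code step by step.

Initialize: hits = 0
Initialize: seq = [14, 13, 20, 13, 12, 14, 13]
Entering loop: for elem in seq:

After execution: hits = 6
6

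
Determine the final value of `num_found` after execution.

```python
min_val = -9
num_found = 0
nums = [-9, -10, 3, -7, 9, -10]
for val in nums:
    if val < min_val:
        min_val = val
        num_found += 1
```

Let's trace through this code step by step.

Initialize: min_val = -9
Initialize: num_found = 0
Initialize: nums = [-9, -10, 3, -7, 9, -10]
Entering loop: for val in nums:

After execution: num_found = 1
1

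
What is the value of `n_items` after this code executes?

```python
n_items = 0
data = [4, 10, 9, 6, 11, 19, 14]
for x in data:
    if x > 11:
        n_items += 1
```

Let's trace through this code step by step.

Initialize: n_items = 0
Initialize: data = [4, 10, 9, 6, 11, 19, 14]
Entering loop: for x in data:

After execution: n_items = 2
2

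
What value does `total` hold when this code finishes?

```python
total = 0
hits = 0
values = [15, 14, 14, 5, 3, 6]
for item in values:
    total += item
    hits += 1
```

Let's trace through this code step by step.

Initialize: total = 0
Initialize: hits = 0
Initialize: values = [15, 14, 14, 5, 3, 6]
Entering loop: for item in values:

After execution: total = 57
57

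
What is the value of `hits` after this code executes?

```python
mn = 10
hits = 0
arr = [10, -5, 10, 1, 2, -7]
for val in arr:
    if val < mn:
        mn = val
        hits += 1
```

Let's trace through this code step by step.

Initialize: mn = 10
Initialize: hits = 0
Initialize: arr = [10, -5, 10, 1, 2, -7]
Entering loop: for val in arr:

After execution: hits = 2
2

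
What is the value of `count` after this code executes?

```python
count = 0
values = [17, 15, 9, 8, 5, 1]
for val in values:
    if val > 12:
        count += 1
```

Let's trace through this code step by step.

Initialize: count = 0
Initialize: values = [17, 15, 9, 8, 5, 1]
Entering loop: for val in values:

After execution: count = 2
2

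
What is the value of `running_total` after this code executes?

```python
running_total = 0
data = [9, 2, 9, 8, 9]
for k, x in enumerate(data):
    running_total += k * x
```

Let's trace through this code step by step.

Initialize: running_total = 0
Initialize: data = [9, 2, 9, 8, 9]
Entering loop: for k, x in enumerate(data):

After execution: running_total = 80
80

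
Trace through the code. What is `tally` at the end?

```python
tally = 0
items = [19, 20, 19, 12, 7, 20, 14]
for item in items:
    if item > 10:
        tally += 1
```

Let's trace through this code step by step.

Initialize: tally = 0
Initialize: items = [19, 20, 19, 12, 7, 20, 14]
Entering loop: for item in items:

After execution: tally = 6
6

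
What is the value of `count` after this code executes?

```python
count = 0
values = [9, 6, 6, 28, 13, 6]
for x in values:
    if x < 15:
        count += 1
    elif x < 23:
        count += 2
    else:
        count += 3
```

Let's trace through this code step by step.

Initialize: count = 0
Initialize: values = [9, 6, 6, 28, 13, 6]
Entering loop: for x in values:

After execution: count = 8
8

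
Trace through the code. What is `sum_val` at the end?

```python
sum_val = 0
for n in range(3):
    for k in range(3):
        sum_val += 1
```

Let's trace through this code step by step.

Initialize: sum_val = 0
Entering loop: for n in range(3):

After execution: sum_val = 9
9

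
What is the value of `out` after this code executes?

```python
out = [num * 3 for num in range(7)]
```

Let's trace through this code step by step.

Initialize: out = [num * 3 for num in range(7)]

After execution: out = [0, 3, 6, 9, 12, 15, 18]
[0, 3, 6, 9, 12, 15, 18]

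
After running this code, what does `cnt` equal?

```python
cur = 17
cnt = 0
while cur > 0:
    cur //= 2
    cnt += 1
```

Let's trace through this code step by step.

Initialize: cur = 17
Initialize: cnt = 0
Entering loop: while cur > 0:

After execution: cnt = 5
5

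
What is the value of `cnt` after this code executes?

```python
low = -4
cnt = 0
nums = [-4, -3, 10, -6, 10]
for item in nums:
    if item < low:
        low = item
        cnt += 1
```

Let's trace through this code step by step.

Initialize: low = -4
Initialize: cnt = 0
Initialize: nums = [-4, -3, 10, -6, 10]
Entering loop: for item in nums:

After execution: cnt = 1
1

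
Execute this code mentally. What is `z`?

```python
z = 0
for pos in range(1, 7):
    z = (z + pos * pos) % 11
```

Let's trace through this code step by step.

Initialize: z = 0
Entering loop: for pos in range(1, 7):

After execution: z = 3
3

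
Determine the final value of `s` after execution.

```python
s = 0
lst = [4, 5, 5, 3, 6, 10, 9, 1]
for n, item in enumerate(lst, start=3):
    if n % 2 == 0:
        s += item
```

Let's trace through this code step by step.

Initialize: s = 0
Initialize: lst = [4, 5, 5, 3, 6, 10, 9, 1]
Entering loop: for n, item in enumerate(lst, start=3):

After execution: s = 19
19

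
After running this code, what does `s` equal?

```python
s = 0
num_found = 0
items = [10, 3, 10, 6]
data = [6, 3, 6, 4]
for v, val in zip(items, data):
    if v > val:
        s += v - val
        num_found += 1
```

Let's trace through this code step by step.

Initialize: s = 0
Initialize: num_found = 0
Initialize: items = [10, 3, 10, 6]
Initialize: data = [6, 3, 6, 4]
Entering loop: for v, val in zip(items, data):

After execution: s = 10
10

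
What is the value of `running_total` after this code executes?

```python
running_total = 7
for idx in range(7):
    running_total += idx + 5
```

Let's trace through this code step by step.

Initialize: running_total = 7
Entering loop: for idx in range(7):

After execution: running_total = 63
63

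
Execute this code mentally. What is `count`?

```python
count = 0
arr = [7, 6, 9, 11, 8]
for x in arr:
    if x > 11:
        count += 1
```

Let's trace through this code step by step.

Initialize: count = 0
Initialize: arr = [7, 6, 9, 11, 8]
Entering loop: for x in arr:

After execution: count = 0
0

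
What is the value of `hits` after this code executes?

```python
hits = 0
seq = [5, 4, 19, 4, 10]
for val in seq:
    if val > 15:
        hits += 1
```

Let's trace through this code step by step.

Initialize: hits = 0
Initialize: seq = [5, 4, 19, 4, 10]
Entering loop: for val in seq:

After execution: hits = 1
1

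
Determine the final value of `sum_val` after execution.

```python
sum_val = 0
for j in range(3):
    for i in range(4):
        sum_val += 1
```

Let's trace through this code step by step.

Initialize: sum_val = 0
Entering loop: for j in range(3):

After execution: sum_val = 12
12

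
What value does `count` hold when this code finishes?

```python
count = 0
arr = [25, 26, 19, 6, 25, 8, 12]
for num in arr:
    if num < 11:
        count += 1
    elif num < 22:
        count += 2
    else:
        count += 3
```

Let's trace through this code step by step.

Initialize: count = 0
Initialize: arr = [25, 26, 19, 6, 25, 8, 12]
Entering loop: for num in arr:

After execution: count = 15
15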